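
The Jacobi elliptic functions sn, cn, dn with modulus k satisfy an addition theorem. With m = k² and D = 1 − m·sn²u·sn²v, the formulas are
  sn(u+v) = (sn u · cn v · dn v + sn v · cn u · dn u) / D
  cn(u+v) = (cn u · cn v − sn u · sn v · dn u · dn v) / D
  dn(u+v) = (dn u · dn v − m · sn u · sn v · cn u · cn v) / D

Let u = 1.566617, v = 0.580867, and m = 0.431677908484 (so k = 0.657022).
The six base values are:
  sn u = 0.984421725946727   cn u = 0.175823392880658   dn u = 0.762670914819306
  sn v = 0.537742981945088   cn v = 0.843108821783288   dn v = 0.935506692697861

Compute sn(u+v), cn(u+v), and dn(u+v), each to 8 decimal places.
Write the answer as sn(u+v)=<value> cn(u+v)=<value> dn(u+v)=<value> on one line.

m = k² = 0.431677908484
D = 1 − m·sn²u·sn²v = 0.8790316642150801
sn(u+v) = (sn u·cn v·dn v + sn v·cn u·dn u)/D = 0.8485556856452221/0.8790316642150801 = 0.965330056003078
cn(u+v) = (cn u·cn v − sn u·sn v·dn u·dn v)/D = -0.2294556930039005/0.8790316642150801 = -0.2610323408642964
dn(u+v) = (dn u·dn v − m·sn u·sn v·cn u·cn v)/D = 0.6796089985673529/0.8790316642150801 = 0.7731336949894757

sn(u+v)=0.96533006 cn(u+v)=-0.26103234 dn(u+v)=0.77313369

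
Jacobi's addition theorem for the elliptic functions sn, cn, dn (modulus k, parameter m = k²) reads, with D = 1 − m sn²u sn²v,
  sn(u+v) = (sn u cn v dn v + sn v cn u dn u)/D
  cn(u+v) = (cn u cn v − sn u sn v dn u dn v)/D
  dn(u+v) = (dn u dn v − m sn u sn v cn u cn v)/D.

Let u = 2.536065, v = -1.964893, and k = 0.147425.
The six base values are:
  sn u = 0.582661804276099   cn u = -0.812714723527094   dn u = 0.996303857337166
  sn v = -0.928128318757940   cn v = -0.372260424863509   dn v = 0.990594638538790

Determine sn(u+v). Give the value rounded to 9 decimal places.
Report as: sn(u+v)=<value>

m = k² = 0.021734130625
D = 1 − m·sn²u·sn²v = 0.9936438897822742
sn(u+v) = (sn u·cn v·dn v + sn v·cn u·dn u)/D = 0.5366536466945856/0.9936438897822742 = 0.5400864959902047

sn(u+v)=0.540086496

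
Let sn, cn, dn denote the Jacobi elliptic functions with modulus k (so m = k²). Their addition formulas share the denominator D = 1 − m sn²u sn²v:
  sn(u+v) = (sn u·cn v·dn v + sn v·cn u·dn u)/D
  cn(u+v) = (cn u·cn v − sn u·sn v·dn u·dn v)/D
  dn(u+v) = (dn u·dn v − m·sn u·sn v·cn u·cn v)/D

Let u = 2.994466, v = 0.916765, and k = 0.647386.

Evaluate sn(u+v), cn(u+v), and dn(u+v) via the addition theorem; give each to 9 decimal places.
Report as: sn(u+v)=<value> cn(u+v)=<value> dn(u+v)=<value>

sn u = 0.5433307994555617, cn u = -0.8395186968513448, dn u = 0.9360959506277945
sn v = 0.7653618429243902, cn v = 0.6436002248254587, dn v = 0.8686167558802866
m = k² = 0.419108632996
D = 1 − m·sn²u·sn²v = 0.927524892408434
sn(u+v) = (sn u·cn v·dn v + sn v·cn u·dn u)/D = -0.2977302479081358/0.927524892408434 = -0.3209943478013211
cn(u+v) = (cn u·cn v − sn u·sn v·dn u·dn v)/D = -0.8784413045376663/0.927524892408434 = -0.9470811098737027
dn(u+v) = (dn u·dn v − m·sn u·sn v·cn u·cn v)/D = 0.9072768340106127/0.927524892408434 = 0.9781697951574705

sn(u+v)=-0.320994348 cn(u+v)=-0.947081110 dn(u+v)=0.978169795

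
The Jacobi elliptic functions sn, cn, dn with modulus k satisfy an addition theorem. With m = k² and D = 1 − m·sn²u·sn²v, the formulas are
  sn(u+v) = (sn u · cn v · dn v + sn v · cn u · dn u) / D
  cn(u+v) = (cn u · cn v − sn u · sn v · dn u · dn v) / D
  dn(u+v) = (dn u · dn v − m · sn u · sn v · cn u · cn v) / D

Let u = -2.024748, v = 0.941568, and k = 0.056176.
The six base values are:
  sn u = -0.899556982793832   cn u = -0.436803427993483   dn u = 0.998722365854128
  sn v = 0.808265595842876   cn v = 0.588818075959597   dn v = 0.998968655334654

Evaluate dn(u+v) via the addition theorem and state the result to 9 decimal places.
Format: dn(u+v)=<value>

m = k² = 0.003155742976
D = 1 − m·sn²u·sn²v = 0.9983317268158403
dn(u+v) = (dn u·dn v − m·sn u·sn v·cn u·cn v)/D = 0.9971022036040037/0.9983317268158403 = 0.998768422179912

dn(u+v)=0.998768422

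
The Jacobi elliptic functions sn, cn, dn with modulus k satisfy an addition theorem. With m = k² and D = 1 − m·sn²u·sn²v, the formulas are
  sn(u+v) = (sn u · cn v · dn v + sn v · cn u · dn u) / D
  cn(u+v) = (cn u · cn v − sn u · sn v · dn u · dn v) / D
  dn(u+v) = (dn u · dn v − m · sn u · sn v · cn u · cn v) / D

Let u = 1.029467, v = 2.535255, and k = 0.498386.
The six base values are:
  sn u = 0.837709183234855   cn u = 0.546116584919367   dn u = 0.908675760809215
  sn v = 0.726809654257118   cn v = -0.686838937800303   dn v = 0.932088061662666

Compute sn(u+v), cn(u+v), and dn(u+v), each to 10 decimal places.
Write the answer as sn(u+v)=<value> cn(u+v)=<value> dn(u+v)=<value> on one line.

m = k² = 0.248388604996
D = 1 − m·sn²u·sn²v = 0.9079212116287933
sn(u+v) = (sn u·cn v·dn v + sn v·cn u·dn u)/D = -0.1756225733606385/0.9079212116287933 = -0.193433715515441
cn(u+v) = (cn u·cn v − sn u·sn v·dn u·dn v)/D = -0.8907736178466913/0.9079212116287933 = -0.9811133460013127
dn(u+v) = (dn u·dn v − m·sn u·sn v·cn u·cn v)/D = 0.9036923177595758/0.9079212116287933 = 0.995342223735878

sn(u+v)=-0.1934337155 cn(u+v)=-0.9811133460 dn(u+v)=0.9953422237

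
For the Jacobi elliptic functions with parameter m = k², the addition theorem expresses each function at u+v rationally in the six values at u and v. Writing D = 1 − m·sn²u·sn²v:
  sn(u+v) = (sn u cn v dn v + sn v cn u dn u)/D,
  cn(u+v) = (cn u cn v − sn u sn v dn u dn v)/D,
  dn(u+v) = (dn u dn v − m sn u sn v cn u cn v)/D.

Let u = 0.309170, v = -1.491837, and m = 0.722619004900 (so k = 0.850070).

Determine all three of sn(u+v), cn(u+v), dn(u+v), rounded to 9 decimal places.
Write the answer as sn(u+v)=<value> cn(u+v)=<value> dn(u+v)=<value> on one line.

sn u = 0.300950617489844, cn u = 0.9536397253850542, dn u = 0.9667220262249861
sn v = -0.9425887326071001, cn v = 0.3339558071993072, dn v = 0.5983077384903063
m = k² = 0.7226190049
D = 1 − m·sn²u·sn²v = 0.9418507195687965
sn(u+v) = (sn u·cn v·dn v + sn v·cn u·dn u)/D = -0.8088443758328381/0.9418507195687965 = -0.8587819269312104
cn(u+v) = (cn u·cn v − sn u·sn v·dn u·dn v)/D = 0.4825490168219663/0.9418507195687965 = 0.5123412944281548
dn(u+v) = (dn u·dn v − m·sn u·sn v·cn u·cn v)/D = 0.6436802831377035/0.9418507195687965 = 0.683420705387789

sn(u+v)=-0.858781927 cn(u+v)=0.512341294 dn(u+v)=0.683420705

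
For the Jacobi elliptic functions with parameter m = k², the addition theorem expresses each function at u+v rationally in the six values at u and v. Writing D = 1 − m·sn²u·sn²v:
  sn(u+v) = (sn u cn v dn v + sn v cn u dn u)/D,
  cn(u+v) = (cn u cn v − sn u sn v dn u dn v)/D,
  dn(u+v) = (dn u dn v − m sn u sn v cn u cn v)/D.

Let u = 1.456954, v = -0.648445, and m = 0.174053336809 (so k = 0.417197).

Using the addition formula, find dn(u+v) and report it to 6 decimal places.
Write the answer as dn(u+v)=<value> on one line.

dn(u+v)=0.954612

sn u = 0.9851260906478363, cn u = 0.1718330163993839, dn u = 0.9116391083790707
sn v = -0.5981513455843033, cn v = 0.8013831591540263, dn v = 0.9683627013062011
m = k² = 0.174053336809
D = 1 − m·sn²u·sn²v = 0.9395650503816889
dn(u+v) = (dn u·dn v − m·sn u·sn v·cn u·cn v)/D = 0.8969204762820528/0.9395650503816889 = 0.9546124304194668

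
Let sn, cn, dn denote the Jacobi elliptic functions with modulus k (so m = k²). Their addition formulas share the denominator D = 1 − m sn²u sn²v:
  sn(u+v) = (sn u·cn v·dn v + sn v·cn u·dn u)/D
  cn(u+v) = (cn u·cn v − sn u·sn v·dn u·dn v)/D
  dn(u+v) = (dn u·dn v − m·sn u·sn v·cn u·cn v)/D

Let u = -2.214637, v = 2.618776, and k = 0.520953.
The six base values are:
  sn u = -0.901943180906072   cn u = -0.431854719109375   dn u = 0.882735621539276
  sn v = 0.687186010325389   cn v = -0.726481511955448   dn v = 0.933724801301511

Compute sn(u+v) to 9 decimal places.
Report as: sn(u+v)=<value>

m = k² = 0.271392028209
D = 1 − m·sn²u·sn²v = 0.8957432782742097
sn(u+v) = (sn u·cn v·dn v + sn v·cn u·dn u)/D = 0.3498539358522562/0.8957432782742097 = 0.3905738891240187

sn(u+v)=0.390573889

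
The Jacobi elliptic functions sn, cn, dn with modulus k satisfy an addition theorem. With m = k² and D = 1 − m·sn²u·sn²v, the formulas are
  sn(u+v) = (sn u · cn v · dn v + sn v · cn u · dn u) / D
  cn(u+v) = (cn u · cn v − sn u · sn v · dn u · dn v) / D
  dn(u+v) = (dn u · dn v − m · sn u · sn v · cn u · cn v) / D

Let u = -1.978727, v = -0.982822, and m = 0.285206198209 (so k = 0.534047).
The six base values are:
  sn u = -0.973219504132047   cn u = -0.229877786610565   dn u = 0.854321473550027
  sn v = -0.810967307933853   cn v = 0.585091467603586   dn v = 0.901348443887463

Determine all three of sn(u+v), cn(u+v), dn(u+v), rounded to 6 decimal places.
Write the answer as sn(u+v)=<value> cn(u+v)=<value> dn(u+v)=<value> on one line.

sn(u+v)=-0.430457 cn(u+v)=-0.902611 dn(u+v)=0.973218

m = k² = 0.285206198209
D = 1 − m·sn²u·sn²v = 0.8223409801894945
sn(u+v) = (sn u·cn v·dn v + sn v·cn u·dn u)/D = -0.3539825314094442/0.8223409801894945 = -0.4304571217256799
cn(u+v) = (cn u·cn v − sn u·sn v·dn u·dn v)/D = -0.7422540368067933/0.8223409801894945 = -0.9026110271626661
dn(u+v) = (dn u·dn v − m·sn u·sn v·cn u·cn v)/D = 0.8003170090905485/0.8223409801894945 = 0.9732179574780878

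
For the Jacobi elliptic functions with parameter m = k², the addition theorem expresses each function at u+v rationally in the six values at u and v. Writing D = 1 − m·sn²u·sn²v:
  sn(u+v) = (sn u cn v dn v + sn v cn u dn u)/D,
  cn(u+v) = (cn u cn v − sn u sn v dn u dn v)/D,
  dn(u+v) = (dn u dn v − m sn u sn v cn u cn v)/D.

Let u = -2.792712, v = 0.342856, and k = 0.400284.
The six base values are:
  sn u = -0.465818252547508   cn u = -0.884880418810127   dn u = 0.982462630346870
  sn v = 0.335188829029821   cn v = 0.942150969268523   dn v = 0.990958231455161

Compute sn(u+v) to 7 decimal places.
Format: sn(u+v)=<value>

sn(u+v)=-0.7291515

m = k² = 0.160227280656
D = 1 − m·sn²u·sn²v = 0.9960938534025611
sn(u+v) = (sn u·cn v·dn v + sn v·cn u·dn u)/D = -0.726303359016998/0.9960938534025611 = -0.7291515317919244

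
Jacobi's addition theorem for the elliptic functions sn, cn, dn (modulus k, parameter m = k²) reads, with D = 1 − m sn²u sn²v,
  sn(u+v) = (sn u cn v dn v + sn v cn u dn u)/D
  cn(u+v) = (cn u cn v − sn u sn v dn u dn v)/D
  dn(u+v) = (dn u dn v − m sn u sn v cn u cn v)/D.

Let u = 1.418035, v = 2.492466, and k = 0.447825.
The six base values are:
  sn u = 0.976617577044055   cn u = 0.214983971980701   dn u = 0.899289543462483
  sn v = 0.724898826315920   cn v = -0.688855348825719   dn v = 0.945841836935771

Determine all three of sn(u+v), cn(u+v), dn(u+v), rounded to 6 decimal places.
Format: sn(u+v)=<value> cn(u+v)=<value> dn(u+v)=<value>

m = k² = 0.200547230625
D = 1 − m·sn²u·sn²v = 0.8994873935403463
sn(u+v) = (sn u·cn v·dn v + sn v·cn u·dn u)/D = -0.4961666853637575/0.8994873935403463 = -0.5516104938512427
cn(u+v) = (cn u·cn v − sn u·sn v·dn u·dn v)/D = -0.7502640811561939/0.8994873935403463 = -0.8341018301581577
dn(u+v) = (dn u·dn v − m·sn u·sn v·cn u·cn v)/D = 0.8716114829525693/0.8994873935403463 = 0.9690091147602874

sn(u+v)=-0.551610 cn(u+v)=-0.834102 dn(u+v)=0.969009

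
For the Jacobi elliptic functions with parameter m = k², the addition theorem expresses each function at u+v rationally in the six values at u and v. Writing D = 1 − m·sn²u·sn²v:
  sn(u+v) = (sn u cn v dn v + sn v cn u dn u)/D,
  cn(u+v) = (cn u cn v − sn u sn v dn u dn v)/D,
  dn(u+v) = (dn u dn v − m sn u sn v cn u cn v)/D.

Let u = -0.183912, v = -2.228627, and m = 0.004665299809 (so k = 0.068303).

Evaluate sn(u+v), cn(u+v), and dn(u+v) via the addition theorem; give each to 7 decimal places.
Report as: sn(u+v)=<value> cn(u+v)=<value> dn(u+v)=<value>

sn(u+v)=-0.6686954 cn(u+v)=-0.7435365 dn(u+v)=0.9989564

sn u = -0.1828722670886652, cn u = 0.9831366812045271, dn u = 0.9999219878582981
sn v = -0.7932533015656179, cn v = -0.6088917798387879, dn v = 0.9985310993458701
m = k² = 0.004665299809
D = 1 − m·sn²u·sn²v = 0.9999018254243331
sn(u+v) = (sn u·cn v·dn v + sn v·cn u·dn u)/D = -0.6686297194714881/0.9999018254243331 = -0.6686953683555268
cn(u+v) = (cn u·cn v − sn u·sn v·dn u·dn v)/D = -0.7434634884958324/0.9999018254243331 = -0.7435364848747278
dn(u+v) = (dn u·dn v − m·sn u·sn v·cn u·cn v)/D = 0.9988583307726275/0.9999018254243331 = 0.9989564028935913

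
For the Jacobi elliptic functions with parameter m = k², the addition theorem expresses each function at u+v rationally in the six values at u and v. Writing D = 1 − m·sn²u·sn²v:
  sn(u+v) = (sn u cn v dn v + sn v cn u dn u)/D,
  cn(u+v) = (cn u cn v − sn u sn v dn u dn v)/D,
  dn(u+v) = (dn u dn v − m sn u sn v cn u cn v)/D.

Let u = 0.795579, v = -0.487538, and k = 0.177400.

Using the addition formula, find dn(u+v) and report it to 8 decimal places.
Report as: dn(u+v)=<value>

sn u = 0.7126397056499025, cn u = 0.7015302202551365, dn u = 0.9919765149252625
sn v = -0.4679401843451319, cn v = 0.8837601393336565, dn v = 0.9965484986275657
m = k² = 0.03147076
D = 1 − m·sn²u·sn²v = 0.9965003231350402
dn(u+v) = (dn u·dn v − m·sn u·sn v·cn u·cn v)/D = 0.9950592208293517/0.9965003231350402 = 0.9985538365896815

dn(u+v)=0.99855384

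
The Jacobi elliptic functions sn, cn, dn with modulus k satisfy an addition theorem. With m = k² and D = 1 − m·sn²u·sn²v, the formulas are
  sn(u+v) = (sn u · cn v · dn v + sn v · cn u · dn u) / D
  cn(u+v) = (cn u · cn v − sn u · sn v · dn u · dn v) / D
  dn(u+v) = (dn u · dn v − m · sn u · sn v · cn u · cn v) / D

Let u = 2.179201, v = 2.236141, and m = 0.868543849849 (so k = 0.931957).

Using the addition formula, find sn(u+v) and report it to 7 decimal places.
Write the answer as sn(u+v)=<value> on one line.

sn u = 0.9950751698234579, cn u = 0.0991231880077336, dn u = 0.3741523038185067
sn v = 0.9969508801131638, cn v = 0.07803167716759766, dn v = 0.3697900266832987
m = k² = 0.868543849849
D = 1 − m·sn²u·sn²v = 0.1452264983399349
sn(u+v) = (sn u·cn v·dn v + sn v·cn u·dn u)/D = 0.06568731428246208/0.1452264983399349 = 0.4523094272279865

sn(u+v)=0.4523094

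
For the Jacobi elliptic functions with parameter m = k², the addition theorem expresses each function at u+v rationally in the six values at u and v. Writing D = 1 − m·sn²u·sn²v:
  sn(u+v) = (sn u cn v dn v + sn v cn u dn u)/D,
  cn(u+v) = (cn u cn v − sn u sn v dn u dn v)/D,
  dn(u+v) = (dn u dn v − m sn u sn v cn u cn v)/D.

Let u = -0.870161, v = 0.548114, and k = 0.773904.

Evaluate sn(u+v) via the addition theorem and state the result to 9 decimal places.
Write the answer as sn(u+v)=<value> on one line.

sn u = -0.7271936435460167, cn u = 0.68643237451789, dn u = 0.8266080355725765
sn v = 0.5078970723766666, cn v = 0.8614177638470263, dn v = 0.9195112969943543
m = k² = 0.598927401216
D = 1 − m·sn²u·sn²v = 0.9182993052291086
sn(u+v) = (sn u·cn v·dn v + sn v·cn u·dn u)/D = -0.2878118481525443/0.9182993052291086 = -0.3134183446656725

sn(u+v)=-0.313418345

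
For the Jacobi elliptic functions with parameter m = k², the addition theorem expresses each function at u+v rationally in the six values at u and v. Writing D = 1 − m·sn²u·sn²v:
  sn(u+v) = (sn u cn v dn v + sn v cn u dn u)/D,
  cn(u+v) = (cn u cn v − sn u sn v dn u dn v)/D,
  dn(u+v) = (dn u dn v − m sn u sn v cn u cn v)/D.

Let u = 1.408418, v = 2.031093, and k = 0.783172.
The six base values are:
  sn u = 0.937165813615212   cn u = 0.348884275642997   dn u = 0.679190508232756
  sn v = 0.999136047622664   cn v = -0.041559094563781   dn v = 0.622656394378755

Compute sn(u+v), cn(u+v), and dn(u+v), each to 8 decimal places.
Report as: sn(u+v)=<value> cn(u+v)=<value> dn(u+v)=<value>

m = k² = 0.613358381584
D = 1 − m·sn²u·sn²v = 0.462230167109626
sn(u+v) = (sn u·cn v·dn v + sn v·cn u·dn u)/D = 0.2125030938201363/0.462230167109626 = 0.4597343681589209
cn(u+v) = (cn u·cn v − sn u·sn v·dn u·dn v)/D = -0.410486494909471/0.462230167109626 = -0.8880564794727404
dn(u+v) = (dn u·dn v − m·sn u·sn v·cn u·cn v)/D = 0.4312295867321744/0.462230167109626 = 0.9329325894687888

sn(u+v)=0.45973437 cn(u+v)=-0.88805648 dn(u+v)=0.93293259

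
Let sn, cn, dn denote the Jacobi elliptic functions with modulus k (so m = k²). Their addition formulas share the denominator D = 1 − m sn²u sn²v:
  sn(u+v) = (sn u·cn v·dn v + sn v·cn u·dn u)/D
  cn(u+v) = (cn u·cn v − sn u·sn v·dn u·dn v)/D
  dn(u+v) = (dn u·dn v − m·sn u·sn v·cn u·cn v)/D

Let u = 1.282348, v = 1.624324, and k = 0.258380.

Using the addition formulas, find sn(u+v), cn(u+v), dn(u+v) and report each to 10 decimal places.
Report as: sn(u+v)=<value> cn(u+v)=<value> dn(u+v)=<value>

sn(u+v)=0.2851414969 cn(u+v)=-0.9584854338 dn(u+v)=0.9972823146

sn u = 0.9537539183935948, cn u = 0.3005885279728155, dn u = 0.9691603546757034
sn v = 0.9996777864783548, cn v = -0.02538352264239267, dn v = 0.9660656244597824
m = k² = 0.0667602244
D = 1 − m·sn²u·sn²v = 0.9393109216690714
sn(u+v) = (sn u·cn v·dn v + sn v·cn u·dn u)/D = 0.2678365222620449/0.9393109216690714 = 0.2851414969029887
cn(u+v) = (cn u·cn v − sn u·sn v·dn u·dn v)/D = -0.9003158361982608/0.9393109216690714 = -0.9584854337672132
dn(u+v) = (dn u·dn v − m·sn u·sn v·cn u·cn v)/D = 0.9367581700885997/0.9393109216690714 = 0.9972823145972414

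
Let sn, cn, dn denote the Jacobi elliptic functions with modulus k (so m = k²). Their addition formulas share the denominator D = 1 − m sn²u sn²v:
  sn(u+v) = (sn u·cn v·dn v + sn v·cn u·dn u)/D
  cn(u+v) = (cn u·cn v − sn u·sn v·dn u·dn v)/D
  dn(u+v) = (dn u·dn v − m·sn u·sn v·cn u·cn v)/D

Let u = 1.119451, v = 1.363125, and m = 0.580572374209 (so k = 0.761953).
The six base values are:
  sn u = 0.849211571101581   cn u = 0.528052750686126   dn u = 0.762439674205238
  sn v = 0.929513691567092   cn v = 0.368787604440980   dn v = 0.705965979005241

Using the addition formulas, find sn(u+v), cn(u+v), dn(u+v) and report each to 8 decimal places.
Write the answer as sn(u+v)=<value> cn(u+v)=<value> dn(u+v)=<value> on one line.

m = k² = 0.580572374209
D = 1 − m·sn²u·sn²v = 0.638257317048994
sn(u+v) = (sn u·cn v·dn v + sn v·cn u·dn u)/D = 0.5953234978823965/0.638257317048994 = 0.9327327427046139
cn(u+v) = (cn u·cn v − sn u·sn v·dn u·dn v)/D = -0.2301354723541077/0.638257317048994 = -0.3605684826586046
dn(u+v) = (dn u·dn v − m·sn u·sn v·cn u·cn v)/D = 0.4490119248403141/0.638257317048994 = 0.7034967133887899

sn(u+v)=0.93273274 cn(u+v)=-0.36056848 dn(u+v)=0.70349671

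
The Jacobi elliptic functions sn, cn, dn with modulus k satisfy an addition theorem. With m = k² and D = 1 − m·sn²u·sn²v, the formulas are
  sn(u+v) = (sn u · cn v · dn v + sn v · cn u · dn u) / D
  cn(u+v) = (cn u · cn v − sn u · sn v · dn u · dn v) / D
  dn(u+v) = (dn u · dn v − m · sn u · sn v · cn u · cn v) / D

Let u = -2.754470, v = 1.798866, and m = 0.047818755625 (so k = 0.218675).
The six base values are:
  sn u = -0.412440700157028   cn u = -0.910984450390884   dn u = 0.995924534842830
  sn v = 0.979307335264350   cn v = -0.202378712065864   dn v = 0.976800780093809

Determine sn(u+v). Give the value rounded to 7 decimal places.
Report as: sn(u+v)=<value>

m = k² = 0.047818755625
D = 1 − m·sn²u·sn²v = 0.9921988376469312
sn(u+v) = (sn u·cn v·dn v + sn v·cn u·dn u)/D = -0.8069650975827588/0.9921988376469312 = -0.8133098598427437

sn(u+v)=-0.8133099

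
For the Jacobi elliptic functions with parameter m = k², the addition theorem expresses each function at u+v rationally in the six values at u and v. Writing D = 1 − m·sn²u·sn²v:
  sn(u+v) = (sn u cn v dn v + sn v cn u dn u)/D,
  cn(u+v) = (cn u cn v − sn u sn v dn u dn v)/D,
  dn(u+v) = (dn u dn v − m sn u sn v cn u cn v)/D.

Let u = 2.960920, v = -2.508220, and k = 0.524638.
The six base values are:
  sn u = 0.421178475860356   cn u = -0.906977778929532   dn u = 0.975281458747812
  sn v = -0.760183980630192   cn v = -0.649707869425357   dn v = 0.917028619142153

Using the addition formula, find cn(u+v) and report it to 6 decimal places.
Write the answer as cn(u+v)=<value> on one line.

m = k² = 0.275245031044
D = 1 − m·sn²u·sn²v = 0.9717844024815826
cn(u+v) = (cn u·cn v − sn u·sn v·dn u·dn v)/D = 0.8756209643908122/0.9717844024815826 = 0.9010444725751884

cn(u+v)=0.901044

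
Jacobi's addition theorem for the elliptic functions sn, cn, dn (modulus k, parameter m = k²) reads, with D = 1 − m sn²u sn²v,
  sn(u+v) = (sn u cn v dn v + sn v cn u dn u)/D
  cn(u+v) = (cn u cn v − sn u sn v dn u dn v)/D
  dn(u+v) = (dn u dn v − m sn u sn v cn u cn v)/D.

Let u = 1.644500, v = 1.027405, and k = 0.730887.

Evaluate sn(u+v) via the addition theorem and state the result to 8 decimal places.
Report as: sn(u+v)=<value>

sn u = 0.9865139349832179, cn u = 0.1636772925115984, dn u = 0.6929036265551665
sn v = 0.8133324992416064, cn v = 0.5817991454766862, dn v = 0.8041295064254743
m = k² = 0.534195806769
D = 1 − m·sn²u·sn²v = 0.6560912895893653
sn(u+v) = (sn u·cn v·dn v + sn v·cn u·dn u)/D = 0.5537746588707577/0.6560912895893653 = 0.8440512283242694

sn(u+v)=0.84405123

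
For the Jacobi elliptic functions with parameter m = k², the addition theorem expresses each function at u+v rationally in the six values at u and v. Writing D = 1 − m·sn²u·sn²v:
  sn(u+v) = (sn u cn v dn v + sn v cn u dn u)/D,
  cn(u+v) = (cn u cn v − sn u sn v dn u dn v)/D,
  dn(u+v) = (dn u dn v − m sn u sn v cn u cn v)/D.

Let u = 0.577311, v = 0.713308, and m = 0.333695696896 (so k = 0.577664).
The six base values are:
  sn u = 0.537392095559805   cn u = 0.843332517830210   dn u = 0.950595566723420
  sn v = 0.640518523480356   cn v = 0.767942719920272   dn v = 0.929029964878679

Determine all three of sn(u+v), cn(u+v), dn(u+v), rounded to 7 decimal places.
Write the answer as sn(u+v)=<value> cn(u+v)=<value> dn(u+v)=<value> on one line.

sn(u+v)=0.9338003 cn(u+v)=0.3577945 dn(u+v)=0.8420350

m = k² = 0.333695696896
D = 1 − m·sn²u·sn²v = 0.9604636527656379
sn(u+v) = (sn u·cn v·dn v + sn v·cn u·dn u)/D = 0.8968812844531325/0.9604636527656379 = 0.9338003388994251
cn(u+v) = (cn u·cn v − sn u·sn v·dn u·dn v)/D = 0.3436486430667393/0.9604636527656379 = 0.357794531919255
dn(u+v) = (dn u·dn v − m·sn u·sn v·cn u·cn v)/D = 0.8087440458321004/0.9604636527656379 = 0.8420350353741512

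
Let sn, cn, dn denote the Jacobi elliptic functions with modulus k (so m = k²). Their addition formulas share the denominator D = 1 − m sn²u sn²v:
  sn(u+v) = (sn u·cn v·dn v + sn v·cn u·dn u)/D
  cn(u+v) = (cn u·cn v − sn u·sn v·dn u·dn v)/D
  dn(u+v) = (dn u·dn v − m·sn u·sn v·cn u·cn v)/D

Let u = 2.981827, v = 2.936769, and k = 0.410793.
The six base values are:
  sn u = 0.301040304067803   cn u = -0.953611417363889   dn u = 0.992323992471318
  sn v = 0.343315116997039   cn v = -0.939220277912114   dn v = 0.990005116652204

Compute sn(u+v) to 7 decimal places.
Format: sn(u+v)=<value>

m = k² = 0.168750888849
D = 1 − m·sn²u·sn²v = 0.9981974753573364
sn(u+v) = (sn u·cn v·dn v + sn v·cn u·dn u)/D = -0.6047933464075942/0.9981974753573364 = -0.6058854698977166

sn(u+v)=-0.6058855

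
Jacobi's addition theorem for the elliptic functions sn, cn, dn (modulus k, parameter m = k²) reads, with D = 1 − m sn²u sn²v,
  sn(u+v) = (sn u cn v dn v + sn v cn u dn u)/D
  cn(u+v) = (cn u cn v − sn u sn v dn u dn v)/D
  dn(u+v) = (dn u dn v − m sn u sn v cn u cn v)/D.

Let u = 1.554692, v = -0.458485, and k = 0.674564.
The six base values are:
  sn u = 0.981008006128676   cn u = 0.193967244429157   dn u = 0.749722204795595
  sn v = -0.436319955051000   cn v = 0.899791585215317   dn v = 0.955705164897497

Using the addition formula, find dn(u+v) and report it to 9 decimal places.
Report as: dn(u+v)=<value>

m = k² = 0.455036590096
D = 1 − m·sn²u·sn²v = 0.9166315791158582
dn(u+v) = (dn u·dn v − m·sn u·sn v·cn u·cn v)/D = 0.7505067572696034/0.9166315791158582 = 0.8187659844683822

dn(u+v)=0.818765984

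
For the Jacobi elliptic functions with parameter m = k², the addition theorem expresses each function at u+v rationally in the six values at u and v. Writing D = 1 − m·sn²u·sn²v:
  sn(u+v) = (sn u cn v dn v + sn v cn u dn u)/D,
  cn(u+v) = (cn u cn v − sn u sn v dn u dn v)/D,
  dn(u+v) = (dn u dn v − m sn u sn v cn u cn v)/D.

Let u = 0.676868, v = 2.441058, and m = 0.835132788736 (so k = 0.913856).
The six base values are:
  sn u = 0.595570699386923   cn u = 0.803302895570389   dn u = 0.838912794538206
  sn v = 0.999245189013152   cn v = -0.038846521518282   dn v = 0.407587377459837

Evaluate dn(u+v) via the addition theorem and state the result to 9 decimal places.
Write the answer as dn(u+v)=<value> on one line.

m = k² = 0.835132788736
D = 1 − m·sn²u·sn²v = 0.7042216963256054
dn(u+v) = (dn u·dn v − m·sn u·sn v·cn u·cn v)/D = 0.3574395728618121/0.7042216963256054 = 0.5075668283536462

dn(u+v)=0.507566828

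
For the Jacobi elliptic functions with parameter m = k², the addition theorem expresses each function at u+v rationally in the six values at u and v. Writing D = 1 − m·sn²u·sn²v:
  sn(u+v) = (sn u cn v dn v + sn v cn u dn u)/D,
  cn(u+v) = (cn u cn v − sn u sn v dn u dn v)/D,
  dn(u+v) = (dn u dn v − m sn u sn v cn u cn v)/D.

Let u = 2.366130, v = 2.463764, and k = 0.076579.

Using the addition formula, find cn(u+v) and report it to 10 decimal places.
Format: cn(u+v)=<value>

sn u = 0.7030470007958764, cn u = -0.7111433854518531, dn u = 0.9985496488628703
sn v = 0.6304763969307132, cn v = -0.7762084210527902, dn v = 0.9988337803184565
m = k² = 0.005864343241
D = 1 − m·sn²u·sn²v = 0.9988478055826852
cn(u+v) = (cn u·cn v − sn u·sn v·dn u·dn v)/D = 0.1099000015902696/0.9988478055826852 = 0.1100267738248258

cn(u+v)=0.1100267738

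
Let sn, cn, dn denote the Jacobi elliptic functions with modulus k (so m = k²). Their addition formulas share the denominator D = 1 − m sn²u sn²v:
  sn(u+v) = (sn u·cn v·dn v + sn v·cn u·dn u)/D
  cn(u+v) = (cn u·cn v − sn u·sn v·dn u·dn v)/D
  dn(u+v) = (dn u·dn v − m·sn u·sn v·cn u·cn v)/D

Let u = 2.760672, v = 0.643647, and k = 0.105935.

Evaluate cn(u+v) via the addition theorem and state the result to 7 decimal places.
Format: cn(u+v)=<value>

sn u = 0.3798953838031681, cn u = -0.9250294575661056, dn u = 0.9991898733269697
sn v = 0.5997495355466841, cn v = 0.8001877870922155, dn v = 0.99797964483095
m = k² = 0.011222224225
D = 1 − m·sn²u·sn²v = 0.9994174317454833
cn(u+v) = (cn u·cn v − sn u·sn v·dn u·dn v)/D = -0.9673948246860027/0.9994174317454833 = -0.9679587267118674

cn(u+v)=-0.9679587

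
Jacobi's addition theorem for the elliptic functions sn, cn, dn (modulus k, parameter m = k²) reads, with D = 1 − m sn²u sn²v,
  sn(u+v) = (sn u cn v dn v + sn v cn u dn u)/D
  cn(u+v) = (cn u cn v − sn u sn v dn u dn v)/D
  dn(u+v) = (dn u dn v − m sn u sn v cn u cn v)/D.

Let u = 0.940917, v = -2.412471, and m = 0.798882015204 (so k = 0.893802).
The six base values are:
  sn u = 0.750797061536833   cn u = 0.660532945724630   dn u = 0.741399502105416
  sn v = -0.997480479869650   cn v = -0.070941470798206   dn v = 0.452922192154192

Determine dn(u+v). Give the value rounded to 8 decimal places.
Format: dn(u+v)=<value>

m = k² = 0.798882015204
D = 1 − m·sn²u·sn²v = 0.55193957782223
dn(u+v) = (dn u·dn v − m·sn u·sn v·cn u·cn v)/D = 0.3077610472410882/0.55193957782223 = 0.5575991641248322

dn(u+v)=0.55759916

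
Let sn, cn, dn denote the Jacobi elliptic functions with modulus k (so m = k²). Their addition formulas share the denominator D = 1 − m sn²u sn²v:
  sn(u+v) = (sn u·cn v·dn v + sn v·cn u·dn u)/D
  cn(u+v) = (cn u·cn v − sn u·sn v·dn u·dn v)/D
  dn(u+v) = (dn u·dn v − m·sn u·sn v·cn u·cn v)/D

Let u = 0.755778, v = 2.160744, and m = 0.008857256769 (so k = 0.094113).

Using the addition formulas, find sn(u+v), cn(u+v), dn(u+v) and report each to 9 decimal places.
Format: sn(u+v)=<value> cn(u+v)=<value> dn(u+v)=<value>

sn u = 0.6854414189182907, cn u = 0.7281277780934335, dn u = 0.9979171286206896
sn v = 0.8341944255737298, cn v = -0.5514704528274521, dn v = 0.9969134411528153
m = k² = 0.008857256769
D = 1 − m·sn²u·sn²v = 0.9971041604888883
sn(u+v) = (sn u·cn v·dn v + sn v·cn u·dn u)/D = 0.2293010289322872/0.9971041604888883 = 0.2299669763887647
cn(u+v) = (cn u·cn v − sn u·sn v·dn u·dn v)/D = -0.970380206411304/0.9971041604888883 = -0.9731984328854056
dn(u+v) = (dn u·dn v − m·sn u·sn v·cn u·cn v)/D = 0.9968706041900954/0.9971041604888883 = 0.9997657653953842

sn(u+v)=0.229966976 cn(u+v)=-0.973198433 dn(u+v)=0.999765765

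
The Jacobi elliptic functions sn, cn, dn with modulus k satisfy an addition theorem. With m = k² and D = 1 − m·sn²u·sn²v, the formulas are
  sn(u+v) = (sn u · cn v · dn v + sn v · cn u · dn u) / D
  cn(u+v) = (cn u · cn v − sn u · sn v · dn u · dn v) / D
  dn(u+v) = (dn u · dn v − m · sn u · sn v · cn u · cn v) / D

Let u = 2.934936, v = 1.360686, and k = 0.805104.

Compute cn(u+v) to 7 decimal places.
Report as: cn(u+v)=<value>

sn u = 0.8248754886078323, cn u = -0.5653144508094499, dn u = 0.7476343827250779
sn v = 0.9213564555494267, cn v = 0.3887187695717784, dn v = 0.6706347050064653
m = k² = 0.648192450816
D = 1 − m·sn²u·sn²v = 0.625599748189748
cn(u+v) = (cn u·cn v − sn u·sn v·dn u·dn v)/D = -0.6008065904407791/0.625599748189748 = -0.9603689774161339

cn(u+v)=-0.9603690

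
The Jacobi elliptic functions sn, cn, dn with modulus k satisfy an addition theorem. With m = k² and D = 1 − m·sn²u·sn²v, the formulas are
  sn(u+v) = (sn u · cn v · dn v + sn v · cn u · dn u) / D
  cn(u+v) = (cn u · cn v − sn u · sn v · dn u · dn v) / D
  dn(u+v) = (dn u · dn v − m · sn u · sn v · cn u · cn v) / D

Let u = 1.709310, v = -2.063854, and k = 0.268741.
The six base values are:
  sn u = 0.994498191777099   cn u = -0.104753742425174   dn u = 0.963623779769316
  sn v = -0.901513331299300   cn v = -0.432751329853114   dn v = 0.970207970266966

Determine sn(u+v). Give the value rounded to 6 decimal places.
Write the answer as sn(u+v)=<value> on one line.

sn(u+v)=-0.346672

m = k² = 0.072221725081
D = 1 − m·sn²u·sn²v = 0.9419476025443242
sn(u+v) = (sn u·cn v·dn v + sn v·cn u·dn u)/D = -0.3265471688288623/0.9419476025443242 = -0.3466723286378302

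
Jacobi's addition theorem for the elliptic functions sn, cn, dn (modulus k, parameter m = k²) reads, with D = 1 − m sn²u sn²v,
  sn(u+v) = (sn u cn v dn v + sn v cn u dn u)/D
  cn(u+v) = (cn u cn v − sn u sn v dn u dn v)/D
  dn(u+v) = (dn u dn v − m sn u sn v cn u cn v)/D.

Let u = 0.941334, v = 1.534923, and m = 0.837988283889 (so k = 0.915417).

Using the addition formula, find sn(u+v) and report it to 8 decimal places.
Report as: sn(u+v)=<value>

sn u = 0.7480726479015818, cn u = 0.6636168423582361, dn u = 0.7287325470740983
sn v = 0.9357425643842738, cn v = 0.3526837864143221, dn v = 0.5159899260390209
m = k² = 0.837988283889
D = 1 − m·sn²u·sn²v = 0.5893817310684073
sn(u+v) = (sn u·cn v·dn v + sn v·cn u·dn u)/D = 0.5886595665280114/0.5893817310684073 = 0.9987747083047742

sn(u+v)=0.99877471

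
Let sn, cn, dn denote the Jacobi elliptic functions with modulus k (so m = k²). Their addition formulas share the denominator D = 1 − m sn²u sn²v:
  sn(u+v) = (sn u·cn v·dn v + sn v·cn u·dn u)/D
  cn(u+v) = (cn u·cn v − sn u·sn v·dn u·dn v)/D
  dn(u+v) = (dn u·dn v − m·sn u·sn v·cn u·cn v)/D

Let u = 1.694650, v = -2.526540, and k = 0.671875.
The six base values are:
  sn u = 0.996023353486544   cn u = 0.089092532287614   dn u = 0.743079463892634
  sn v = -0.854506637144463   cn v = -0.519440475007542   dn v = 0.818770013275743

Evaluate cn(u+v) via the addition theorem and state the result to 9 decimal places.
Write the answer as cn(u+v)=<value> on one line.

m = k² = 0.451416015625
D = 1 − m·sn²u·sn²v = 0.6730006521634188
cn(u+v) = (cn u·cn v − sn u·sn v·dn u·dn v)/D = 0.4715457019843612/0.6730006521634188 = 0.7006615825237863

cn(u+v)=0.700661583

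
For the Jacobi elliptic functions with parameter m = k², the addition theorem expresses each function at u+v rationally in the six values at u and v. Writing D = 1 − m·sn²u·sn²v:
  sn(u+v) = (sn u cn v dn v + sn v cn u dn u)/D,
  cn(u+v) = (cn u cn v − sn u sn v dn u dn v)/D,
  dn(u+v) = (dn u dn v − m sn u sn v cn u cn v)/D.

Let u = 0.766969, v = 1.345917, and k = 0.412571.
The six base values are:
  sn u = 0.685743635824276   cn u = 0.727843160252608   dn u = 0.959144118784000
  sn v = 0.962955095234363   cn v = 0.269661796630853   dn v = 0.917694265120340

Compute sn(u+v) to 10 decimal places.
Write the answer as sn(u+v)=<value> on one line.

sn(u+v)=0.9094450681

m = k² = 0.170214830041
D = 1 − m·sn²u·sn²v = 0.9257779341755734
sn(u+v) = (sn u·cn v·dn v + sn v·cn u·dn u)/D = 0.8419441763707845/0.9257779341755734 = 0.9094450680773194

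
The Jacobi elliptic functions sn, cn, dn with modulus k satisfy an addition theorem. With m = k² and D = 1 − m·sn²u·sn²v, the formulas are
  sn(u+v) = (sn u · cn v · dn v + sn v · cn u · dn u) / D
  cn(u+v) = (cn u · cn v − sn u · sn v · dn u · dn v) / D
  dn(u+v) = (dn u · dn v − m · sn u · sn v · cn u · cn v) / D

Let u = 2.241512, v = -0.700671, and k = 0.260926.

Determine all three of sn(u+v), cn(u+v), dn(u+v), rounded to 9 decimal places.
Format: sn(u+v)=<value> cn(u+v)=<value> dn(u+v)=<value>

sn(u+v)=0.998445413 cn(u+v)=0.055738300 dn(u+v)=0.965468352

sn u = 0.81193848534531, cn u = -0.5837430051102658, dn u = 0.9773009229831296
sn v = -0.6420254443104086, cn v = 0.7666833302335603, dn v = 0.9858684854690108
m = k² = 0.068082377476
D = 1 − m·sn²u·sn²v = 0.9814994155818692
sn(u+v) = (sn u·cn v·dn v + sn v·cn u·dn u)/D = 0.9799735889668336/0.9814994155818692 = 0.9984454126097151
cn(u+v) = (cn u·cn v − sn u·sn v·dn u·dn v)/D = 0.05470710845049405/0.9814994155818692 = 0.05573829956695558
dn(u+v) = (dn u·dn v − m·sn u·sn v·cn u·cn v)/D = 0.9476066228868031/0.9814994155818692 = 0.9654683516291519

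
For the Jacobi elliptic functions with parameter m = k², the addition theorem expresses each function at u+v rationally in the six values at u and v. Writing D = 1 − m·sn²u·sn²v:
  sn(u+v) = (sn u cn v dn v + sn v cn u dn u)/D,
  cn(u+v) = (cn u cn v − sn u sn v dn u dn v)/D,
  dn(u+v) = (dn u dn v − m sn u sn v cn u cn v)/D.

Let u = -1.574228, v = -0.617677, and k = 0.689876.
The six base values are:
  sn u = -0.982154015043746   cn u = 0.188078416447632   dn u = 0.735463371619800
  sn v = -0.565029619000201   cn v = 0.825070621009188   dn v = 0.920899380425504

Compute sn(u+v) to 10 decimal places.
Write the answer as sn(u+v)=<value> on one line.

m = k² = 0.475928895376
D = 1 − m·sn²u·sn²v = 0.8534304702573721
sn(u+v) = (sn u·cn v·dn v + sn v·cn u·dn u)/D = -0.8244051202755702/0.8534304702573721 = -0.9659897894516836

sn(u+v)=-0.9659897895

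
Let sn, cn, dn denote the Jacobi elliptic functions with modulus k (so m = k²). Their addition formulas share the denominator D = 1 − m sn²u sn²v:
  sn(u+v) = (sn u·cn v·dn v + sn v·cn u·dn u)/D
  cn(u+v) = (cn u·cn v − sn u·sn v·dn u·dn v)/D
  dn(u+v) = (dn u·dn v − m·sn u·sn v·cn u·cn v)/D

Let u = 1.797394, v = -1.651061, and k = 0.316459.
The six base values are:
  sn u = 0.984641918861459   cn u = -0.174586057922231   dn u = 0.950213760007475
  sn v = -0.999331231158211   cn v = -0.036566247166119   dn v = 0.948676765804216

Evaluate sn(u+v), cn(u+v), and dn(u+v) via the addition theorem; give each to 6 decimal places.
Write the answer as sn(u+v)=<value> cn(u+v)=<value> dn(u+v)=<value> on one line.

m = k² = 0.100146298681
D = 1 − m·sn²u·sn²v = 0.9030360129122735
sn(u+v) = (sn u·cn v·dn v + sn v·cn u·dn u)/D = 0.1316263455656476/0.9030360129122735 = 0.1457597966011956
cn(u+v) = (cn u·cn v − sn u·sn v·dn u·dn v)/D = 0.893391597100358/0.9030360129122735 = 0.9893200097515354
dn(u+v) = (dn u·dn v − m·sn u·sn v·cn u·cn v)/D = 0.9020748064516353/0.9030360129122735 = 0.9989355834685503

sn(u+v)=0.145760 cn(u+v)=0.989320 dn(u+v)=0.998936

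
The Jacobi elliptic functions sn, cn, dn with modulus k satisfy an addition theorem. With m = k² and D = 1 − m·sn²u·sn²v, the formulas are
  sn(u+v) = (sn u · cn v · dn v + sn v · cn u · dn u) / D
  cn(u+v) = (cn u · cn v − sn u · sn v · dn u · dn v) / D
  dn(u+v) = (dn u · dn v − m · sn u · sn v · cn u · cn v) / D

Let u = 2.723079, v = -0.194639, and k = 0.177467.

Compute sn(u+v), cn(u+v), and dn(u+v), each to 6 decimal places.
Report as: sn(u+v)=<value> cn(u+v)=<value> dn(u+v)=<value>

sn(u+v)=0.594850 cn(u+v)=-0.803837 dn(u+v)=0.994412

sn u = 0.428883762933866, cn u = -0.9033596835655704, dn u = 0.9970992200640731
sn v = -0.1933746781405697, cn v = 0.9811249838089086, dn v = 0.9994109768671806
m = k² = 0.031494536089
D = 1 − m·sn²u·sn²v = 0.9997833724776216
sn(u+v) = (sn u·cn v·dn v + sn v·cn u·dn u)/D = 0.5947208805944335/0.9997833724776216 = 0.5948497414201047
cn(u+v) = (cn u·cn v − sn u·sn v·dn u·dn v)/D = -0.803662781312976/0.9997833724776216 = -0.803836914512163
dn(u+v) = (dn u·dn v − m·sn u·sn v·cn u·cn v)/D = 0.9941968604186102/0.9997833724776216 = 0.9944122774865048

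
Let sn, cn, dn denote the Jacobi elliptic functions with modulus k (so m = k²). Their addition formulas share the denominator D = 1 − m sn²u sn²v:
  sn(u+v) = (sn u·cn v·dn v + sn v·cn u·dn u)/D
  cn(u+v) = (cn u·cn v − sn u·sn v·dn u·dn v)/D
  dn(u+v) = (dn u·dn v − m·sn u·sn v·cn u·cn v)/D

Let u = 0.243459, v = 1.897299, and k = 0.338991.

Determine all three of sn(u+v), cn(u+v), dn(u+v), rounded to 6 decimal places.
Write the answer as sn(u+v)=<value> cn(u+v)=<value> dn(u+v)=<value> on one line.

sn(u+v)=0.880815 cn(u+v)=-0.473460 dn(u+v)=0.954382

sn u = 0.24079606728692, cn u = 0.9705757332527705, dn u = 0.9966628911776328
sn v = 0.9658444381046003, cn v = -0.2591225991348669, dn v = 0.9448814781496974
m = k² = 0.114914898081
D = 1 − m·sn²u·sn²v = 0.9937843080586982
sn(u+v) = (sn u·cn v·dn v + sn v·cn u·dn u)/D = 0.8753403399961815/0.9937843080586982 = 0.8808152160362741
cn(u+v) = (cn u·cn v − sn u·sn v·dn u·dn v)/D = -0.4705173111789565/0.9937843080586982 = -0.4734601938906498
dn(u+v) = (dn u·dn v − m·sn u·sn v·cn u·cn v)/D = 0.948449827904324/0.9937843080586982 = 0.954381972238088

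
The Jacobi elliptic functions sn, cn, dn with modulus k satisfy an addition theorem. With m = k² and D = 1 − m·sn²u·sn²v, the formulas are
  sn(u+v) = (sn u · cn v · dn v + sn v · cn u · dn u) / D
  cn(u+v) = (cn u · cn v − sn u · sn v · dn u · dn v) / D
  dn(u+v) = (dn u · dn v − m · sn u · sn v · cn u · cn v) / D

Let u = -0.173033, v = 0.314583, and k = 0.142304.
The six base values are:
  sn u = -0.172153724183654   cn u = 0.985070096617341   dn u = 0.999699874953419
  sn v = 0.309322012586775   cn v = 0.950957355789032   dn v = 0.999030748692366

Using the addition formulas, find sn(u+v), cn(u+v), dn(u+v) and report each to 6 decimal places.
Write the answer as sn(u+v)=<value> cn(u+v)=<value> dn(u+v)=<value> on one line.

sn(u+v)=0.141068 cn(u+v)=0.990000 dn(u+v)=0.999798

m = k² = 0.020250428416
D = 1 − m·sn²u·sn²v = 0.9999425766249669
sn(u+v) = (sn u·cn v·dn v + sn v·cn u·dn u)/D = 0.1410602421799445/0.9999425766249669 = 0.1410683428002984
cn(u+v) = (cn u·cn v − sn u·sn v·dn u·dn v)/D = 0.9899430107958302/0.9999425766249669 = 0.9899998599290696
dn(u+v) = (dn u·dn v − m·sn u·sn v·cn u·cn v)/D = 0.9997410733216383/0.9999425766249669 = 0.9997984851250072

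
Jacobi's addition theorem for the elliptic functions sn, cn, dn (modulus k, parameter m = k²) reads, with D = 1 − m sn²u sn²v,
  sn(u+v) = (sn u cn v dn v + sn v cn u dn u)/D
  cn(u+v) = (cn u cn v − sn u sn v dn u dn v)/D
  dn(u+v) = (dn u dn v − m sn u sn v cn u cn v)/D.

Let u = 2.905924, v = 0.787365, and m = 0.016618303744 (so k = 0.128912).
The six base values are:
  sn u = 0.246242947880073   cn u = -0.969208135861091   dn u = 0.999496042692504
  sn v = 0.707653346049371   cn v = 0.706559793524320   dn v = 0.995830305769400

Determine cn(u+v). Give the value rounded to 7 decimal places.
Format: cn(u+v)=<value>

m = k² = 0.016618303744
D = 1 − m·sn²u·sn²v = 0.9994953904971589
cn(u+v) = (cn u·cn v − sn u·sn v·dn u·dn v)/D = -0.8582441070397908/0.9994953904971589 = -0.8586774038176321

cn(u+v)=-0.8586774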